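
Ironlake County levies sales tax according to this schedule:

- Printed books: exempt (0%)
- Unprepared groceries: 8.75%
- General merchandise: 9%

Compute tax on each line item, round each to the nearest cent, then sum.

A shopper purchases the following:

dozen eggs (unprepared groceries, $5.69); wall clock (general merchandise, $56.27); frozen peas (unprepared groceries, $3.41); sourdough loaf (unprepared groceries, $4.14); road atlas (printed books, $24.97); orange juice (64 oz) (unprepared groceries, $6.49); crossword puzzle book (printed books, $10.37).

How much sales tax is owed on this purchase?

Dozen eggs $5.69: unprepared groceries → 8.75% → $0.50
Wall clock $56.27: general merchandise → 9% → $5.06
Frozen peas $3.41: unprepared groceries → 8.75% → $0.30
Sourdough loaf $4.14: unprepared groceries → 8.75% → $0.36
Road atlas $24.97: printed books → 0% → $0.00
Orange juice (64 oz) $6.49: unprepared groceries → 8.75% → $0.57
Crossword puzzle book $10.37: printed books → 0% → $0.00
Total tax = $0.50 + $5.06 + $0.30 + $0.36 + $0.57 = $6.79

$6.79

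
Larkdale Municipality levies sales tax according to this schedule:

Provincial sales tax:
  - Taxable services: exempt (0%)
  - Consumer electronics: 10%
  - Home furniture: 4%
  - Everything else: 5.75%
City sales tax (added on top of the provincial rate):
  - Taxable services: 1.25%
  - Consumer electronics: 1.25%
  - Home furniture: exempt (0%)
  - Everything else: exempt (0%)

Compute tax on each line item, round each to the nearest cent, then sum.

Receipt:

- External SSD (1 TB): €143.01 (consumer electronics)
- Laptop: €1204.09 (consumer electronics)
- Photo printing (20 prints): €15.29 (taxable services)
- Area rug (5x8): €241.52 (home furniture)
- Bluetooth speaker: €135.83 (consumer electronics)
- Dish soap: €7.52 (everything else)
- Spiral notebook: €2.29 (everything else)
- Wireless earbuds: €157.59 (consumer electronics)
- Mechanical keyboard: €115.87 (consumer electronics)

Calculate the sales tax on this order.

€208.01

External SSD (1 TB) €143.01: consumer electronics → 10% + 1.25% city = 11.25% → €16.09
Laptop €1204.09: consumer electronics → 10% + 1.25% city = 11.25% → €135.46
Photo printing (20 prints) €15.29: taxable services → 0% + 1.25% city = 1.25% → €0.19
Area rug (5x8) €241.52: home furniture → 4% + 0% city = 4% → €9.66
Bluetooth speaker €135.83: consumer electronics → 10% + 1.25% city = 11.25% → €15.28
Dish soap €7.52: everything else → 5.75% + 0% city = 5.75% → €0.43
Spiral notebook €2.29: everything else → 5.75% + 0% city = 5.75% → €0.13
Wireless earbuds €157.59: consumer electronics → 10% + 1.25% city = 11.25% → €17.73
Mechanical keyboard €115.87: consumer electronics → 10% + 1.25% city = 11.25% → €13.04
Total tax = €16.09 + €135.46 + €0.19 + €9.66 + €15.28 + €0.43 + €0.13 + €17.73 + €13.04 = €208.01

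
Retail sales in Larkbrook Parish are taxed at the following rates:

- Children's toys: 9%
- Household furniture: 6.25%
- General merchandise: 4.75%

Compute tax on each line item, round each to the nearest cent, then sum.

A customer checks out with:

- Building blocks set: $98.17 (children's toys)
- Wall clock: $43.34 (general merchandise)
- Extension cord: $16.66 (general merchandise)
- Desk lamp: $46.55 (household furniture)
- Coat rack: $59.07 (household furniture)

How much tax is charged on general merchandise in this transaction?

Wall clock $43.34: general merchandise → 4.75% → $2.06
Extension cord $16.66: general merchandise → 4.75% → $0.79
Tax on general merchandise = $2.06 + $0.79 = $2.85

$2.85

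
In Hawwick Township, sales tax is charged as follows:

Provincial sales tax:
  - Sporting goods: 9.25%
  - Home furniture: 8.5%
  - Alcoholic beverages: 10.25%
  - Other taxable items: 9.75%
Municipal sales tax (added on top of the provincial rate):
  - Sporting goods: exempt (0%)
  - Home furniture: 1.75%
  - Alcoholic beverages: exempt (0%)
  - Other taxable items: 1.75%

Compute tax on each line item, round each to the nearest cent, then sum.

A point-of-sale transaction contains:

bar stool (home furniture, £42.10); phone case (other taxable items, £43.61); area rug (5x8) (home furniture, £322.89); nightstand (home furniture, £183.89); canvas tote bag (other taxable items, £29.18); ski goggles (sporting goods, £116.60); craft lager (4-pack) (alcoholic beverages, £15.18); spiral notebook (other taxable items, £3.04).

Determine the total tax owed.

£77.35

Bar stool £42.10: home furniture → 8.5% + 1.75% municipal = 10.25% → £4.32
Phone case £43.61: other taxable items → 9.75% + 1.75% municipal = 11.5% → £5.02
Area rug (5x8) £322.89: home furniture → 8.5% + 1.75% municipal = 10.25% → £33.10
Nightstand £183.89: home furniture → 8.5% + 1.75% municipal = 10.25% → £18.85
Canvas tote bag £29.18: other taxable items → 9.75% + 1.75% municipal = 11.5% → £3.36
Ski goggles £116.60: sporting goods → 9.25% + 0% municipal = 9.25% → £10.79
Craft lager (4-pack) £15.18: alcoholic beverages → 10.25% + 0% municipal = 10.25% → £1.56
Spiral notebook £3.04: other taxable items → 9.75% + 1.75% municipal = 11.5% → £0.35
Total tax = £4.32 + £5.02 + £33.10 + £18.85 + £3.36 + £10.79 + £1.56 + £0.35 = £77.35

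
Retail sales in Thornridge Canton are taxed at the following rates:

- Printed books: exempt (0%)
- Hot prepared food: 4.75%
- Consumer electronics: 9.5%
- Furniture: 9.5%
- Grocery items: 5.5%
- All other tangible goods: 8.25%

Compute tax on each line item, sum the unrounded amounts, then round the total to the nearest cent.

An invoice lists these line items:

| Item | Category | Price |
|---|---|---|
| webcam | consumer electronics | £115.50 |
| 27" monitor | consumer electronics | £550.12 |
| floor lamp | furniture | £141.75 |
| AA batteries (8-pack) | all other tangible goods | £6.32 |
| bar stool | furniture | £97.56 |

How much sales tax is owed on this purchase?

Webcam £115.50: consumer electronics → 9.5% → £10.9725
27" monitor £550.12: consumer electronics → 9.5% → £52.2614
Floor lamp £141.75: furniture → 9.5% → £13.46625
AA batteries (8-pack) £6.32: all other tangible goods → 8.25% → £0.5214
Bar stool £97.56: furniture → 9.5% → £9.2682
Unrounded tax sum = £86.48975 → £86.49

£86.49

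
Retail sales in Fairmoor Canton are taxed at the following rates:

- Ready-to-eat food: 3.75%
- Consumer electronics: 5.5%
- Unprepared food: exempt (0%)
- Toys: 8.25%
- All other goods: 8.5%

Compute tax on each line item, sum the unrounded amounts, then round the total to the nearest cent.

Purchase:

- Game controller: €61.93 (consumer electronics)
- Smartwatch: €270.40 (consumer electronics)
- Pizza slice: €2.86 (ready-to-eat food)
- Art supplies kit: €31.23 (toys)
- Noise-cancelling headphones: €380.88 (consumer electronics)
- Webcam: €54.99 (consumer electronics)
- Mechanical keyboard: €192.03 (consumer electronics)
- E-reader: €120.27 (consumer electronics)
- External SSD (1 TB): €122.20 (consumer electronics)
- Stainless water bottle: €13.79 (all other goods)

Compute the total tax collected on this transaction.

€70.00

Game controller €61.93: consumer electronics → 5.5% → €3.40615
Smartwatch €270.40: consumer electronics → 5.5% → €14.872
Pizza slice €2.86: ready-to-eat food → 3.75% → €0.10725
Art supplies kit €31.23: toys → 8.25% → €2.576475
Noise-cancelling headphones €380.88: consumer electronics → 5.5% → €20.9484
Webcam €54.99: consumer electronics → 5.5% → €3.02445
Mechanical keyboard €192.03: consumer electronics → 5.5% → €10.56165
E-reader €120.27: consumer electronics → 5.5% → €6.61485
External SSD (1 TB) €122.20: consumer electronics → 5.5% → €6.721
Stainless water bottle €13.79: all other goods → 8.5% → €1.17215
Unrounded tax sum = €70.004375 → €70.00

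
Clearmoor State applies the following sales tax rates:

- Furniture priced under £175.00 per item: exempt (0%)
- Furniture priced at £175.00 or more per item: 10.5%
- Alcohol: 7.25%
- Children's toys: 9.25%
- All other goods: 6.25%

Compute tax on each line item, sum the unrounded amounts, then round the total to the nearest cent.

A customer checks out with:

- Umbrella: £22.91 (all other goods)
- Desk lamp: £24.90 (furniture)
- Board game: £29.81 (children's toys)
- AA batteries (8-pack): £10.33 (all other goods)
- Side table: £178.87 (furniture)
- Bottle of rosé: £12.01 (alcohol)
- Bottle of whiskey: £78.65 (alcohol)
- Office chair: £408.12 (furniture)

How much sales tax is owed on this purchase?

Umbrella £22.91: all other goods → 6.25% → £1.431875
Desk lamp £24.90: furniture, under £175.00 → 0% → £0.00
Board game £29.81: children's toys → 9.25% → £2.757425
AA batteries (8-pack) £10.33: all other goods → 6.25% → £0.645625
Side table £178.87: furniture, £175.00 or more → 10.5% → £18.78135
Bottle of rosé £12.01: alcohol → 7.25% → £0.870725
Bottle of whiskey £78.65: alcohol → 7.25% → £5.702125
Office chair £408.12: furniture, £175.00 or more → 10.5% → £42.8526
Unrounded tax sum = £73.041725 → £73.04

£73.04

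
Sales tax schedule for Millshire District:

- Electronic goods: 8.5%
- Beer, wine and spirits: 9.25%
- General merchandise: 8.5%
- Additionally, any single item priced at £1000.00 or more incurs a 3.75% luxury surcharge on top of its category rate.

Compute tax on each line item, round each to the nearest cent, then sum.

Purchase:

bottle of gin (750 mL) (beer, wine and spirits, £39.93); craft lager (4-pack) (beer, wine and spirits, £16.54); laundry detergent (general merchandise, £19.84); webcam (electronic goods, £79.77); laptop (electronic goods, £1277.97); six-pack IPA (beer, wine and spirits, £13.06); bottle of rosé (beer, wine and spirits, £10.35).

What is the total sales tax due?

Bottle of gin (750 mL) £39.93: beer, wine and spirits → 9.25% → £3.69
Craft lager (4-pack) £16.54: beer, wine and spirits → 9.25% → £1.53
Laundry detergent £19.84: general merchandise → 8.5% → £1.69
Webcam £79.77: electronic goods → 8.5% → £6.78
Laptop £1277.97: electronic goods → 8.5% + 3.75% surcharge = 12.25% → £156.55
Six-pack IPA £13.06: beer, wine and spirits → 9.25% → £1.21
Bottle of rosé £10.35: beer, wine and spirits → 9.25% → £0.96
Total tax = £3.69 + £1.53 + £1.69 + £6.78 + £156.55 + £1.21 + £0.96 = £172.41

£172.41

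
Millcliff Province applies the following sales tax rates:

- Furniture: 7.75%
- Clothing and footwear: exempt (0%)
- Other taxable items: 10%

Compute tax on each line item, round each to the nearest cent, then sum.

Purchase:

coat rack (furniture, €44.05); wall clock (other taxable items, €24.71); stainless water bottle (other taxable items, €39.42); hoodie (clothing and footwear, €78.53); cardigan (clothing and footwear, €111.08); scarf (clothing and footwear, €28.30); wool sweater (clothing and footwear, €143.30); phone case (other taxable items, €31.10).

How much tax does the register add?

€12.93

Coat rack €44.05: furniture → 7.75% → €3.41
Wall clock €24.71: other taxable items → 10% → €2.47
Stainless water bottle €39.42: other taxable items → 10% → €3.94
Hoodie €78.53: clothing and footwear → 0% → €0.00
Cardigan €111.08: clothing and footwear → 0% → €0.00
Scarf €28.30: clothing and footwear → 0% → €0.00
Wool sweater €143.30: clothing and footwear → 0% → €0.00
Phone case €31.10: other taxable items → 10% → €3.11
Total tax = €3.41 + €2.47 + €3.94 + €3.11 = €12.93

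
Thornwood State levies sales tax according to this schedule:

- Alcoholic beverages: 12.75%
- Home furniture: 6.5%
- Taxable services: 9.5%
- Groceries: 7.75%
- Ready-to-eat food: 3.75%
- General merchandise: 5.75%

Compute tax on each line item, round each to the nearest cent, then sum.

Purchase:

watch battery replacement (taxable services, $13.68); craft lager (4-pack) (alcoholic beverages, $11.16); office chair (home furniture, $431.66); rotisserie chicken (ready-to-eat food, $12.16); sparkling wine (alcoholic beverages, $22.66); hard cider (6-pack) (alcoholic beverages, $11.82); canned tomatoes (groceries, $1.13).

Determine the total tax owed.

$35.73

Watch battery replacement $13.68: taxable services → 9.5% → $1.30
Craft lager (4-pack) $11.16: alcoholic beverages → 12.75% → $1.42
Office chair $431.66: home furniture → 6.5% → $28.06
Rotisserie chicken $12.16: ready-to-eat food → 3.75% → $0.46
Sparkling wine $22.66: alcoholic beverages → 12.75% → $2.89
Hard cider (6-pack) $11.82: alcoholic beverages → 12.75% → $1.51
Canned tomatoes $1.13: groceries → 7.75% → $0.09
Total tax = $1.30 + $1.42 + $28.06 + $0.46 + $2.89 + $1.51 + $0.09 = $35.73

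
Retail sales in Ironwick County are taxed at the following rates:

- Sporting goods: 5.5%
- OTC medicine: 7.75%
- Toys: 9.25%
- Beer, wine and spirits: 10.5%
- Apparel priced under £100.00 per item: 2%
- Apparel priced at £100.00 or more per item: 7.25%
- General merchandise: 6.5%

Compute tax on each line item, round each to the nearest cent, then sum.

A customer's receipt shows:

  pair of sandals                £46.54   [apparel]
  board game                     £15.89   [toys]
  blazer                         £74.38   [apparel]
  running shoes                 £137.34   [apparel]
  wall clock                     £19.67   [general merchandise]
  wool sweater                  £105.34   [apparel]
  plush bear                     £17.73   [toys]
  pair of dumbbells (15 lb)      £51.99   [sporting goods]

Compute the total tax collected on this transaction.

Pair of sandals £46.54: apparel, under £100.00 → 2% → £0.93
Board game £15.89: toys → 9.25% → £1.47
Blazer £74.38: apparel, under £100.00 → 2% → £1.49
Running shoes £137.34: apparel, £100.00 or more → 7.25% → £9.96
Wall clock £19.67: general merchandise → 6.5% → £1.28
Wool sweater £105.34: apparel, £100.00 or more → 7.25% → £7.64
Plush bear £17.73: toys → 9.25% → £1.64
Pair of dumbbells (15 lb) £51.99: sporting goods → 5.5% → £2.86
Total tax = £0.93 + £1.47 + £1.49 + £9.96 + £1.28 + £7.64 + £1.64 + £2.86 = £27.27

£27.27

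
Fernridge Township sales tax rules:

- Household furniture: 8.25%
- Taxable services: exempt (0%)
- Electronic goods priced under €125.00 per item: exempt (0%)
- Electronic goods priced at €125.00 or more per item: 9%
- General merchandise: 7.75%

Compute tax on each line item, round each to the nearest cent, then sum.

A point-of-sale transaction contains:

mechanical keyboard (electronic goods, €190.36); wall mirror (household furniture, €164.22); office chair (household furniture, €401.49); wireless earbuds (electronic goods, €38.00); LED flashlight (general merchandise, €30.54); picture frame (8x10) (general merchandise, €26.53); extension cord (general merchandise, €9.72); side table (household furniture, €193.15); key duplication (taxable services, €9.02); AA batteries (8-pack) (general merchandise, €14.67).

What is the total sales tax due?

€86.05

Mechanical keyboard €190.36: electronic goods, €125.00 or more → 9% → €17.13
Wall mirror €164.22: household furniture → 8.25% → €13.55
Office chair €401.49: household furniture → 8.25% → €33.12
Wireless earbuds €38.00: electronic goods, under €125.00 → 0% → €0.00
LED flashlight €30.54: general merchandise → 7.75% → €2.37
Picture frame (8x10) €26.53: general merchandise → 7.75% → €2.06
Extension cord €9.72: general merchandise → 7.75% → €0.75
Side table €193.15: household furniture → 8.25% → €15.93
Key duplication €9.02: taxable services → 0% → €0.00
AA batteries (8-pack) €14.67: general merchandise → 7.75% → €1.14
Total tax = €17.13 + €13.55 + €33.12 + €2.37 + €2.06 + €0.75 + €15.93 + €1.14 = €86.05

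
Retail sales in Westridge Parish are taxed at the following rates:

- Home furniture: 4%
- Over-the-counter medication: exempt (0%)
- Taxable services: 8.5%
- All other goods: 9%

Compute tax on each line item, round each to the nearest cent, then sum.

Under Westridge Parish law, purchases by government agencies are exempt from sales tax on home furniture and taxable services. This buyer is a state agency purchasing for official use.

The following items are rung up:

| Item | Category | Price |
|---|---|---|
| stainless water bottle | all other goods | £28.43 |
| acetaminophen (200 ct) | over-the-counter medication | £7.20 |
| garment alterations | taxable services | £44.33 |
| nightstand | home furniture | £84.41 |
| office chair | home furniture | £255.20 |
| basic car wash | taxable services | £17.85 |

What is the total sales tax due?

£2.56

Stainless water bottle £28.43: all other goods → 9% → £2.56
Acetaminophen (200 ct) £7.20: over-the-counter medication → 0% → £0.00
Garment alterations £44.33: taxable services, buyer-exempt → 0% → £0.00
Nightstand £84.41: home furniture, buyer-exempt → 0% → £0.00
Office chair £255.20: home furniture, buyer-exempt → 0% → £0.00
Basic car wash £17.85: taxable services, buyer-exempt → 0% → £0.00
Total tax = £2.56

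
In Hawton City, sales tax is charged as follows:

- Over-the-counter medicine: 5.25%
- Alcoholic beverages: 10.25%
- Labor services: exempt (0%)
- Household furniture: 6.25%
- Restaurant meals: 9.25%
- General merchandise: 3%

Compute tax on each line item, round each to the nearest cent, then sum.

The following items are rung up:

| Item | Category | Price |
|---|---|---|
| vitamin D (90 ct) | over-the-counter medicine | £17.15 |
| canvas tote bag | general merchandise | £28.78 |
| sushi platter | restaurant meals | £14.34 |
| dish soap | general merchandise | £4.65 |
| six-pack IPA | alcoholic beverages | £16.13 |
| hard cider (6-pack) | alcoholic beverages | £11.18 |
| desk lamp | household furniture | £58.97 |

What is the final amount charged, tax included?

Vitamin D (90 ct) £17.15: over-the-counter medicine → 5.25% → £0.90
Canvas tote bag £28.78: general merchandise → 3% → £0.86
Sushi platter £14.34: restaurant meals → 9.25% → £1.33
Dish soap £4.65: general merchandise → 3% → £0.14
Six-pack IPA £16.13: alcoholic beverages → 10.25% → £1.65
Hard cider (6-pack) £11.18: alcoholic beverages → 10.25% → £1.15
Desk lamp £58.97: household furniture → 6.25% → £3.69
Subtotal = £151.20; tax = £9.72; total due = £160.92

£160.92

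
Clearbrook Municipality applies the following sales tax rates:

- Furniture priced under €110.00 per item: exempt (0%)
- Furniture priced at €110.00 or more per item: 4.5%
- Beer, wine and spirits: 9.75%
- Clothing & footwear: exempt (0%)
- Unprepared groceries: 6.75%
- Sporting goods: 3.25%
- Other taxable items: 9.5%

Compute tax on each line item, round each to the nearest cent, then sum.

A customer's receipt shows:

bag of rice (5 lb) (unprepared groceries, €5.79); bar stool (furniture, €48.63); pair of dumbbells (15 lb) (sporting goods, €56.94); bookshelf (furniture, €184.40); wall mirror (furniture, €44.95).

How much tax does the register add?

€10.54

Bag of rice (5 lb) €5.79: unprepared groceries → 6.75% → €0.39
Bar stool €48.63: furniture, under €110.00 → 0% → €0.00
Pair of dumbbells (15 lb) €56.94: sporting goods → 3.25% → €1.85
Bookshelf €184.40: furniture, €110.00 or more → 4.5% → €8.30
Wall mirror €44.95: furniture, under €110.00 → 0% → €0.00
Total tax = €0.39 + €1.85 + €8.30 = €10.54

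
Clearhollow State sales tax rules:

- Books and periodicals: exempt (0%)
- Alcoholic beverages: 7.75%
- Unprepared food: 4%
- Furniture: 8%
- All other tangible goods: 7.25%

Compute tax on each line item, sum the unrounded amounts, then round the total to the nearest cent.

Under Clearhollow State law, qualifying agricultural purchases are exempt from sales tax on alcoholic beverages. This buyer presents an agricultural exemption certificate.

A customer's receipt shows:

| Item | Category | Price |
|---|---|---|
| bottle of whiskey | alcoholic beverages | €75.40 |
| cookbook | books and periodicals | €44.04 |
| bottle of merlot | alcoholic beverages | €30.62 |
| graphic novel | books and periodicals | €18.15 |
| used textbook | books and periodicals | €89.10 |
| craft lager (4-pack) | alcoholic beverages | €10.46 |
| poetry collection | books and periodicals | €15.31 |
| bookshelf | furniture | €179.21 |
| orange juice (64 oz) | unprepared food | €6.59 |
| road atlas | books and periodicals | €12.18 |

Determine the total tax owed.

Bottle of whiskey €75.40: alcoholic beverages, buyer-exempt → 0% → €0.00
Cookbook €44.04: books and periodicals → 0% → €0.00
Bottle of merlot €30.62: alcoholic beverages, buyer-exempt → 0% → €0.00
Graphic novel €18.15: books and periodicals → 0% → €0.00
Used textbook €89.10: books and periodicals → 0% → €0.00
Craft lager (4-pack) €10.46: alcoholic beverages, buyer-exempt → 0% → €0.00
Poetry collection €15.31: books and periodicals → 0% → €0.00
Bookshelf €179.21: furniture → 8% → €14.3368
Orange juice (64 oz) €6.59: unprepared food → 4% → €0.2636
Road atlas €12.18: books and periodicals → 0% → €0.00
Unrounded tax sum = €14.6004 → €14.60

€14.60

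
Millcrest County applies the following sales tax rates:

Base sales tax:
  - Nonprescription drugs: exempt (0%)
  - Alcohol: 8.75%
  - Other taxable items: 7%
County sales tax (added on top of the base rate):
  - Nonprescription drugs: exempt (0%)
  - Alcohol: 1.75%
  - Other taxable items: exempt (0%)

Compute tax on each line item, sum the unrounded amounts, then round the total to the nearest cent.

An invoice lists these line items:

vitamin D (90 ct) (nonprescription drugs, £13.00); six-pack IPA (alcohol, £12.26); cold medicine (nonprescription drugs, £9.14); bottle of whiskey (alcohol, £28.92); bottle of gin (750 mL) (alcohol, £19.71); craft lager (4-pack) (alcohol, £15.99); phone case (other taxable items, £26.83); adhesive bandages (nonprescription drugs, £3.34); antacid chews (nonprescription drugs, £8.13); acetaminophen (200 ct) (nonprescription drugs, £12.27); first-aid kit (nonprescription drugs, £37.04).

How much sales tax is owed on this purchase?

£9.95

Vitamin D (90 ct) £13.00: nonprescription drugs → 0% + 0% county = 0% → £0.00
Six-pack IPA £12.26: alcohol → 8.75% + 1.75% county = 10.5% → £1.2873
Cold medicine £9.14: nonprescription drugs → 0% + 0% county = 0% → £0.00
Bottle of whiskey £28.92: alcohol → 8.75% + 1.75% county = 10.5% → £3.0366
Bottle of gin (750 mL) £19.71: alcohol → 8.75% + 1.75% county = 10.5% → £2.06955
Craft lager (4-pack) £15.99: alcohol → 8.75% + 1.75% county = 10.5% → £1.67895
Phone case £26.83: other taxable items → 7% + 0% county = 7% → £1.8781
Adhesive bandages £3.34: nonprescription drugs → 0% + 0% county = 0% → £0.00
Antacid chews £8.13: nonprescription drugs → 0% + 0% county = 0% → £0.00
Acetaminophen (200 ct) £12.27: nonprescription drugs → 0% + 0% county = 0% → £0.00
First-aid kit £37.04: nonprescription drugs → 0% + 0% county = 0% → £0.00
Unrounded tax sum = £9.9505 → £9.95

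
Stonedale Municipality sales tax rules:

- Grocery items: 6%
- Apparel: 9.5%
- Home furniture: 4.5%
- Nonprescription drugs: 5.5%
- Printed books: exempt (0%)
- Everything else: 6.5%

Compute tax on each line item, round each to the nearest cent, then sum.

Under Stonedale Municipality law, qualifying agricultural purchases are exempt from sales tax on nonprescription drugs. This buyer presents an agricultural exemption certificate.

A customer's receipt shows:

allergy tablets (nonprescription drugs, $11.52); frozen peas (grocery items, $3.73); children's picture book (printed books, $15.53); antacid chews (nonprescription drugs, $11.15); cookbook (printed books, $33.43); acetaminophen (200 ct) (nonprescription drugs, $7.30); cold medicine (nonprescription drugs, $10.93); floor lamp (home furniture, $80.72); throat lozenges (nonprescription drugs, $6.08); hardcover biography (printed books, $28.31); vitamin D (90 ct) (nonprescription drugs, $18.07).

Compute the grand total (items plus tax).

Allergy tablets $11.52: nonprescription drugs, buyer-exempt → 0% → $0.00
Frozen peas $3.73: grocery items → 6% → $0.22
Children's picture book $15.53: printed books → 0% → $0.00
Antacid chews $11.15: nonprescription drugs, buyer-exempt → 0% → $0.00
Cookbook $33.43: printed books → 0% → $0.00
Acetaminophen (200 ct) $7.30: nonprescription drugs, buyer-exempt → 0% → $0.00
Cold medicine $10.93: nonprescription drugs, buyer-exempt → 0% → $0.00
Floor lamp $80.72: home furniture → 4.5% → $3.63
Throat lozenges $6.08: nonprescription drugs, buyer-exempt → 0% → $0.00
Hardcover biography $28.31: printed books → 0% → $0.00
Vitamin D (90 ct) $18.07: nonprescription drugs, buyer-exempt → 0% → $0.00
Subtotal = $226.77; tax = $3.85; total due = $230.62

$230.62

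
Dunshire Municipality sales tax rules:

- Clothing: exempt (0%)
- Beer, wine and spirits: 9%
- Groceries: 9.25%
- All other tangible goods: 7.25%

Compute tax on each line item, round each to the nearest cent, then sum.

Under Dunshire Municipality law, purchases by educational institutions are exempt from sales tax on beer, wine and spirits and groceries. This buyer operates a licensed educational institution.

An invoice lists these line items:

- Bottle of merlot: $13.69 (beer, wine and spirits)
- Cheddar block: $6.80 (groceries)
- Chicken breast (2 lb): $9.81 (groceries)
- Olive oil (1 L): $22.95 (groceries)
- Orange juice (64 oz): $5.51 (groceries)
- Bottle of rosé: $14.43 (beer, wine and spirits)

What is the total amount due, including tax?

Bottle of merlot $13.69: beer, wine and spirits, buyer-exempt → 0% → $0.00
Cheddar block $6.80: groceries, buyer-exempt → 0% → $0.00
Chicken breast (2 lb) $9.81: groceries, buyer-exempt → 0% → $0.00
Olive oil (1 L) $22.95: groceries, buyer-exempt → 0% → $0.00
Orange juice (64 oz) $5.51: groceries, buyer-exempt → 0% → $0.00
Bottle of rosé $14.43: beer, wine and spirits, buyer-exempt → 0% → $0.00
Subtotal = $73.19; tax = $0.00; total due = $73.19

$73.19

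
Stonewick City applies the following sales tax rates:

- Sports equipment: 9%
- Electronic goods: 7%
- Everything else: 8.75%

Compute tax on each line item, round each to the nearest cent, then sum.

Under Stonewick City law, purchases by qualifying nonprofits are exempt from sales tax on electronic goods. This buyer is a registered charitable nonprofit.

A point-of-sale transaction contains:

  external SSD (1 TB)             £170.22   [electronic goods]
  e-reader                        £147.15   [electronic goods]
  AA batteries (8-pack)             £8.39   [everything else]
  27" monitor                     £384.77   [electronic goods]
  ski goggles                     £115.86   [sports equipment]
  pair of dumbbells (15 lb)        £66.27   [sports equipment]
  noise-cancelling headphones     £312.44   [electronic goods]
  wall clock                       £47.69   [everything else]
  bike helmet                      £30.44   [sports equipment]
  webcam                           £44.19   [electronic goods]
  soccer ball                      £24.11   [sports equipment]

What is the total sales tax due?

External SSD (1 TB) £170.22: electronic goods, buyer-exempt → 0% → £0.00
E-reader £147.15: electronic goods, buyer-exempt → 0% → £0.00
AA batteries (8-pack) £8.39: everything else → 8.75% → £0.73
27" monitor £384.77: electronic goods, buyer-exempt → 0% → £0.00
Ski goggles £115.86: sports equipment → 9% → £10.43
Pair of dumbbells (15 lb) £66.27: sports equipment → 9% → £5.96
Noise-cancelling headphones £312.44: electronic goods, buyer-exempt → 0% → £0.00
Wall clock £47.69: everything else → 8.75% → £4.17
Bike helmet £30.44: sports equipment → 9% → £2.74
Webcam £44.19: electronic goods, buyer-exempt → 0% → £0.00
Soccer ball £24.11: sports equipment → 9% → £2.17
Total tax = £0.73 + £10.43 + £5.96 + £4.17 + £2.74 + £2.17 = £26.20

£26.20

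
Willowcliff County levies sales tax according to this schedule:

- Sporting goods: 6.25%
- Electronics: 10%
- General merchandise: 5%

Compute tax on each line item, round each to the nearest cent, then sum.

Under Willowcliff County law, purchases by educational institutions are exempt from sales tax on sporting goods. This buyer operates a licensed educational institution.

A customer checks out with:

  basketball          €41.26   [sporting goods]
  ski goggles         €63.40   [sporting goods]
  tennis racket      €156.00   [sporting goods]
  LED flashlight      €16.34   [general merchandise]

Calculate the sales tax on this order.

€0.82

Basketball €41.26: sporting goods, buyer-exempt → 0% → €0.00
Ski goggles €63.40: sporting goods, buyer-exempt → 0% → €0.00
Tennis racket €156.00: sporting goods, buyer-exempt → 0% → €0.00
LED flashlight €16.34: general merchandise → 5% → €0.82
Total tax = €0.82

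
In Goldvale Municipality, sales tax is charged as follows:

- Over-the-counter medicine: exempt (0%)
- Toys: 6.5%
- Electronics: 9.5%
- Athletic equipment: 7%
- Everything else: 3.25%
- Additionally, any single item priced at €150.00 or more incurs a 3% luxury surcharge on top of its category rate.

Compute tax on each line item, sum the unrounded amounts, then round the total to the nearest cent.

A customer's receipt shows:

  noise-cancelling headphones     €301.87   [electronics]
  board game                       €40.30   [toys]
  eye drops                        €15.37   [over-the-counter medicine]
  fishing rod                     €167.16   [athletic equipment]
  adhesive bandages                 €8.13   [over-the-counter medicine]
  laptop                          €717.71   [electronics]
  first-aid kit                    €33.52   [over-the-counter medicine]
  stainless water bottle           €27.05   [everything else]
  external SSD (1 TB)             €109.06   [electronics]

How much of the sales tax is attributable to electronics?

€137.81

Noise-cancelling headphones €301.87: electronics → 9.5% + 3% surcharge = 12.5% → €37.73375
Laptop €717.71: electronics → 9.5% + 3% surcharge = 12.5% → €89.71375
External SSD (1 TB) €109.06: electronics → 9.5% → €10.3607
Tax on electronics: unrounded sum = €137.8082 → €137.81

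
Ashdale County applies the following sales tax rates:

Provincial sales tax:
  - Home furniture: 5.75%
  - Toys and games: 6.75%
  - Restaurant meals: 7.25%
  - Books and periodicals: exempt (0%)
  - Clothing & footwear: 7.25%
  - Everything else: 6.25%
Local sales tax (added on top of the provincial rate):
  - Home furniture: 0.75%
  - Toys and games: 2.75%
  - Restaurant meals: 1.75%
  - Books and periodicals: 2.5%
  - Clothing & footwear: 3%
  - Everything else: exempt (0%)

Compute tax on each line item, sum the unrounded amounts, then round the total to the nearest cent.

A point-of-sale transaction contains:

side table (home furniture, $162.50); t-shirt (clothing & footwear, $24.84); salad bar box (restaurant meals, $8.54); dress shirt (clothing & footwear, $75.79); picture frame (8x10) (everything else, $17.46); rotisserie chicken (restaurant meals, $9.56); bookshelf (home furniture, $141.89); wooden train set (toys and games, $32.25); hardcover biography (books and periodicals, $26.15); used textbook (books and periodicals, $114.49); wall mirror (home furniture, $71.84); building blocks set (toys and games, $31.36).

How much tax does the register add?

Side table $162.50: home furniture → 5.75% + 0.75% local = 6.5% → $10.5625
T-shirt $24.84: clothing & footwear → 7.25% + 3% local = 10.25% → $2.5461
Salad bar box $8.54: restaurant meals → 7.25% + 1.75% local = 9% → $0.7686
Dress shirt $75.79: clothing & footwear → 7.25% + 3% local = 10.25% → $7.768475
Picture frame (8x10) $17.46: everything else → 6.25% + 0% local = 6.25% → $1.09125
Rotisserie chicken $9.56: restaurant meals → 7.25% + 1.75% local = 9% → $0.8604
Bookshelf $141.89: home furniture → 5.75% + 0.75% local = 6.5% → $9.22285
Wooden train set $32.25: toys and games → 6.75% + 2.75% local = 9.5% → $3.06375
Hardcover biography $26.15: books and periodicals → 0% + 2.5% local = 2.5% → $0.65375
Used textbook $114.49: books and periodicals → 0% + 2.5% local = 2.5% → $2.86225
Wall mirror $71.84: home furniture → 5.75% + 0.75% local = 6.5% → $4.6696
Building blocks set $31.36: toys and games → 6.75% + 2.75% local = 9.5% → $2.9792
Unrounded tax sum = $47.048725 → $47.05

$47.05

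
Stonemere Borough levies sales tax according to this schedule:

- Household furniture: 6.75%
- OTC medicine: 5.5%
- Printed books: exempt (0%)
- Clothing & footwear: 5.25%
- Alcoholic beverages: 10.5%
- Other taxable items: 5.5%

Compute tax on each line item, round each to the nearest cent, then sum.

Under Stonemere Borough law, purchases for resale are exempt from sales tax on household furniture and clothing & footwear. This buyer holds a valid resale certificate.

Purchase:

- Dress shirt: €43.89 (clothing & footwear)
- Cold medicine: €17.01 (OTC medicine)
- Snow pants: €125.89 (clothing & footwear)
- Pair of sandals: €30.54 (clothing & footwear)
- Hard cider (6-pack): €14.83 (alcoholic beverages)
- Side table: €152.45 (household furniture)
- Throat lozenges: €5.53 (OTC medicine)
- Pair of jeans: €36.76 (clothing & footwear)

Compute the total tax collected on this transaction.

Dress shirt €43.89: clothing & footwear, buyer-exempt → 0% → €0.00
Cold medicine €17.01: OTC medicine → 5.5% → €0.94
Snow pants €125.89: clothing & footwear, buyer-exempt → 0% → €0.00
Pair of sandals €30.54: clothing & footwear, buyer-exempt → 0% → €0.00
Hard cider (6-pack) €14.83: alcoholic beverages → 10.5% → €1.56
Side table €152.45: household furniture, buyer-exempt → 0% → €0.00
Throat lozenges €5.53: OTC medicine → 5.5% → €0.30
Pair of jeans €36.76: clothing & footwear, buyer-exempt → 0% → €0.00
Total tax = €0.94 + €1.56 + €0.30 = €2.80

€2.80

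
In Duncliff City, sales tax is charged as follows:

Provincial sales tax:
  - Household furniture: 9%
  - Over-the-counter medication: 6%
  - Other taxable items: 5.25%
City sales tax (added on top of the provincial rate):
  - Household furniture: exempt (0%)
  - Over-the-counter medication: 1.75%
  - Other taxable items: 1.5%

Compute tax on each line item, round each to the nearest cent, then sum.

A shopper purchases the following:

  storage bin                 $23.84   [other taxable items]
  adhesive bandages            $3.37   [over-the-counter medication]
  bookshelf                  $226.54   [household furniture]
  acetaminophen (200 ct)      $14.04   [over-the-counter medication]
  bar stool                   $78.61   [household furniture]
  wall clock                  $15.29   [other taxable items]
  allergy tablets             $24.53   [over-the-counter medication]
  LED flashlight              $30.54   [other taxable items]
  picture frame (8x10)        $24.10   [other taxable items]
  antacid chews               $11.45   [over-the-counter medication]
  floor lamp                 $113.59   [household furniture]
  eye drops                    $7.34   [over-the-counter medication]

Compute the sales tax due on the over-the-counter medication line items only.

Adhesive bandages $3.37: over-the-counter medication → 6% + 1.75% city = 7.75% → $0.26
Acetaminophen (200 ct) $14.04: over-the-counter medication → 6% + 1.75% city = 7.75% → $1.09
Allergy tablets $24.53: over-the-counter medication → 6% + 1.75% city = 7.75% → $1.90
Antacid chews $11.45: over-the-counter medication → 6% + 1.75% city = 7.75% → $0.89
Eye drops $7.34: over-the-counter medication → 6% + 1.75% city = 7.75% → $0.57
Tax on over-the-counter medication = $0.26 + $1.09 + $1.90 + $0.89 + $0.57 = $4.71

$4.71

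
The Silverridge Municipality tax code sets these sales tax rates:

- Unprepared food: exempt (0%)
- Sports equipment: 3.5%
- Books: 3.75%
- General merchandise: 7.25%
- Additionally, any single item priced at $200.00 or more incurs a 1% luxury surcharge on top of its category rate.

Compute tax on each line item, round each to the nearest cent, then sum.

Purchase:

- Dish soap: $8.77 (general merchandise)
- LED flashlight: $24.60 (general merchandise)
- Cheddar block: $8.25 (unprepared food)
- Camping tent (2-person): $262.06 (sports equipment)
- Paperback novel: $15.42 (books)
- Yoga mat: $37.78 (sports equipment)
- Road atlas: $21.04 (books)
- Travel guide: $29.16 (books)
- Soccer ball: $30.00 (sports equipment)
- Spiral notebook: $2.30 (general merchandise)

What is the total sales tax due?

$19.21

Dish soap $8.77: general merchandise → 7.25% → $0.64
LED flashlight $24.60: general merchandise → 7.25% → $1.78
Cheddar block $8.25: unprepared food → 0% → $0.00
Camping tent (2-person) $262.06: sports equipment → 3.5% + 1% surcharge = 4.5% → $11.79
Paperback novel $15.42: books → 3.75% → $0.58
Yoga mat $37.78: sports equipment → 3.5% → $1.32
Road atlas $21.04: books → 3.75% → $0.79
Travel guide $29.16: books → 3.75% → $1.09
Soccer ball $30.00: sports equipment → 3.5% → $1.05
Spiral notebook $2.30: general merchandise → 7.25% → $0.17
Total tax = $0.64 + $1.78 + $11.79 + $0.58 + $1.32 + $0.79 + $1.09 + $1.05 + $0.17 = $19.21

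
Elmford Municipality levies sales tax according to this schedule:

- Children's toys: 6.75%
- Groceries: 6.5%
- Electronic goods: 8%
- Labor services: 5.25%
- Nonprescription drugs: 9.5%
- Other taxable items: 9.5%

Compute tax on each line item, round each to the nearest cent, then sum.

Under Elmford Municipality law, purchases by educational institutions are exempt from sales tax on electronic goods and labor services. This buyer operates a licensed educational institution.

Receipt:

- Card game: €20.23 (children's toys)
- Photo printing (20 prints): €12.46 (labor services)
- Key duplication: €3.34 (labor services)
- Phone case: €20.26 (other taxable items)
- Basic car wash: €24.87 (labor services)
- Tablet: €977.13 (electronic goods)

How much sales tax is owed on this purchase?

€3.29

Card game €20.23: children's toys → 6.75% → €1.37
Photo printing (20 prints) €12.46: labor services, buyer-exempt → 0% → €0.00
Key duplication €3.34: labor services, buyer-exempt → 0% → €0.00
Phone case €20.26: other taxable items → 9.5% → €1.92
Basic car wash €24.87: labor services, buyer-exempt → 0% → €0.00
Tablet €977.13: electronic goods, buyer-exempt → 0% → €0.00
Total tax = €1.37 + €1.92 = €3.29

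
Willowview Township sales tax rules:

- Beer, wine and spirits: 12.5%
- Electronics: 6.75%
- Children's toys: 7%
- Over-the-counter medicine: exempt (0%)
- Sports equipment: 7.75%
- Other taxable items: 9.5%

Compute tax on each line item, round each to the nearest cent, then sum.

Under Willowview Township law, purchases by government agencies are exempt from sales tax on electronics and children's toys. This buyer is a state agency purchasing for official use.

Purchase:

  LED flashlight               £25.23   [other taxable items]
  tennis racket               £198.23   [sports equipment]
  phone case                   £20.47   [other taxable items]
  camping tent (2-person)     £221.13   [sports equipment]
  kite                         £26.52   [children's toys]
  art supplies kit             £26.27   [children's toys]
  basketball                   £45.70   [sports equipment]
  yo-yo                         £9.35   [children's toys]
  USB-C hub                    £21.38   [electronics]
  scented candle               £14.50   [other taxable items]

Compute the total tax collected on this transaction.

LED flashlight £25.23: other taxable items → 9.5% → £2.40
Tennis racket £198.23: sports equipment → 7.75% → £15.36
Phone case £20.47: other taxable items → 9.5% → £1.94
Camping tent (2-person) £221.13: sports equipment → 7.75% → £17.14
Kite £26.52: children's toys, buyer-exempt → 0% → £0.00
Art supplies kit £26.27: children's toys, buyer-exempt → 0% → £0.00
Basketball £45.70: sports equipment → 7.75% → £3.54
Yo-yo £9.35: children's toys, buyer-exempt → 0% → £0.00
USB-C hub £21.38: electronics, buyer-exempt → 0% → £0.00
Scented candle £14.50: other taxable items → 9.5% → £1.38
Total tax = £2.40 + £15.36 + £1.94 + £17.14 + £3.54 + £1.38 = £41.76

£41.76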